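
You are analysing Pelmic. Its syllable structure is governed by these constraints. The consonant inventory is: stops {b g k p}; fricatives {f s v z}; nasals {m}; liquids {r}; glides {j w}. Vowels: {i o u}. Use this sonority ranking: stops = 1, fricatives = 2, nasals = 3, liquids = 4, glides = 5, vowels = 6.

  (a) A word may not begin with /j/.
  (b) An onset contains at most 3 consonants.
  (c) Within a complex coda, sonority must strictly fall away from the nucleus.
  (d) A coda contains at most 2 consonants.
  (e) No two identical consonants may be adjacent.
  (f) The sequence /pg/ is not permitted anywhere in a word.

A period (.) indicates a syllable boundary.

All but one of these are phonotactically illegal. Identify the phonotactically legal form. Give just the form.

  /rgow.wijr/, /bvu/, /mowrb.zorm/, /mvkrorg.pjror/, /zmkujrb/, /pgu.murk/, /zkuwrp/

/bvu/

/rgow.wijr/ — violates constraint (e): adjacent identical consonants /ww/ → phonotactically illegal
/bvu/ — σ1 onset /bv/ (2C), coda /∅/ ok → phonotactically legal
/mowrb.zorm/ — violates constraint (d): syllable 1 coda /wrb/ has 3 consonants (> 2) → phonotactically illegal
/mvkrorg.pjror/ — violates constraint (b): syllable 1 onset /mvkr/ has 4 consonants (> 3) → phonotactically illegal
/zmkujrb/ — violates constraint (d): syllable 1 coda /jrb/ has 3 consonants (> 2) → phonotactically illegal
/pgu.murk/ — violates constraint (f): contains banned sequence /pg/ → phonotactically illegal
/zkuwrp/ — violates constraint (d): syllable 1 coda /wrp/ has 3 consonants (> 2) → phonotactically illegal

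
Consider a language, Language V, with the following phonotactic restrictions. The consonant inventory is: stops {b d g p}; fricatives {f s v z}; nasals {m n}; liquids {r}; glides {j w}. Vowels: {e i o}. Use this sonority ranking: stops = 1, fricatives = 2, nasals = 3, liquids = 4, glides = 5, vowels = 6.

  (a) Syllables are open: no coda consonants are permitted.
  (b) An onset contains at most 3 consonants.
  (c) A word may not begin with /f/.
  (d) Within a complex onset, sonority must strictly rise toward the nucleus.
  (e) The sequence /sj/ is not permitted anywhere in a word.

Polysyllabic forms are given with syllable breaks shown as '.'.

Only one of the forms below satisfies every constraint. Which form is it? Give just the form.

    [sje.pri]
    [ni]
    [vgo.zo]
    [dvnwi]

[sje.pri] — violates constraint (e): contains banned sequence /sj/ → not permitted
[ni] — σ1 onset /n/, coda /∅/ ok → permitted
[vgo.zo] — violates constraint (d): syllable 1 onset /vg/: /v/ (fricative, 2) → /g/ (stop, 1) does not rise → not permitted
[dvnwi] — violates constraint (b): syllable 1 onset /dvnw/ has 4 consonants (> 3) → not permitted

[ni]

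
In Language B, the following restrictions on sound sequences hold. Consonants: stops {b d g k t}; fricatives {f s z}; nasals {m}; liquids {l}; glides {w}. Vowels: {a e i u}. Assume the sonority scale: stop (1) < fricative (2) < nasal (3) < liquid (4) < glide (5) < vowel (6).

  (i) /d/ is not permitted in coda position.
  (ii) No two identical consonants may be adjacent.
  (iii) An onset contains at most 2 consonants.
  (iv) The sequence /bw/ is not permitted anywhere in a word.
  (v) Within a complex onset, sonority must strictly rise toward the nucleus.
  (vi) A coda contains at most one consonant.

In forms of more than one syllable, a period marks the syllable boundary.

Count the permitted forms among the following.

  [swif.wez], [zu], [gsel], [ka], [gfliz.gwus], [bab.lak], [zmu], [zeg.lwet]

[swif.wez] — σ1 onset /sw/ (2→5 rises), coda /f/ ok; σ2 onset /w/, coda /z/ ok → permitted
[zu] — σ1 onset /z/, coda /∅/ ok → permitted
[gsel] — σ1 onset /gs/ (1→2 rises), coda /l/ ok → permitted
[ka] — σ1 onset /k/, coda /∅/ ok → permitted
[gfliz.gwus] — violates constraint (iii): syllable 1 onset /gfl/ has 3 consonants (> 2) → not permitted
[bab.lak] — σ1 onset /b/, coda /b/ ok; σ2 onset /l/, coda /k/ ok → permitted
[zmu] — σ1 onset /zm/ (2→3 rises), coda /∅/ ok → permitted
[zeg.lwet] — σ1 onset /z/, coda /g/ ok; σ2 onset /lw/ (4→5 rises), coda /t/ ok → permitted
Permitted: [swif.wez], [zu], [gsel], [ka], [bab.lak], [zmu], [zeg.lwet] → 7.

7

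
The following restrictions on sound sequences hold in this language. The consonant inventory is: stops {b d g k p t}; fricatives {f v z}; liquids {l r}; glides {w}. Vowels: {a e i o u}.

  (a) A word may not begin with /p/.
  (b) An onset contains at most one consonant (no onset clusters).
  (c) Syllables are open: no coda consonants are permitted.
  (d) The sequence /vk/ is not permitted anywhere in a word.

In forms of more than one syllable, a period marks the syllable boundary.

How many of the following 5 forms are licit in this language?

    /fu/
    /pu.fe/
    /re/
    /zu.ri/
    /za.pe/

/fu/ — σ1 onset /f/, coda /∅/ ok → licit
/pu.fe/ — violates constraint (a): word begins with /p/ → illicit
/re/ — σ1 onset /r/, coda /∅/ ok → licit
/zu.ri/ — σ1 onset /z/, coda /∅/ ok; σ2 onset /r/, coda /∅/ ok → licit
/za.pe/ — σ1 onset /z/, coda /∅/ ok; σ2 onset /p/, coda /∅/ ok → licit
Licit: /fu/, /re/, /zu.ri/, /za.pe/ → 4.

4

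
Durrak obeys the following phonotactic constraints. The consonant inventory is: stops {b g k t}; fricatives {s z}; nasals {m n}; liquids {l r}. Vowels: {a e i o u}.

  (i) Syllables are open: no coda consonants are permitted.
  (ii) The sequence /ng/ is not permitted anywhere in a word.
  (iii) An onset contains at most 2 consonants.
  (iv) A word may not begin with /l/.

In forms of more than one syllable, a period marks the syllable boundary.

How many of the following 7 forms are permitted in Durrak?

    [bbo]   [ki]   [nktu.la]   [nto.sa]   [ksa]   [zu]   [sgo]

[bbo] — σ1 onset /bb/ (2C), coda /∅/ ok → permitted
[ki] — σ1 onset /k/, coda /∅/ ok → permitted
[nktu.la] — violates constraint (iii): syllable 1 onset /nkt/ has 3 consonants (> 2) → not permitted
[nto.sa] — σ1 onset /nt/ (2C), coda /∅/ ok; σ2 onset /s/, coda /∅/ ok → permitted
[ksa] — σ1 onset /ks/ (2C), coda /∅/ ok → permitted
[zu] — σ1 onset /z/, coda /∅/ ok → permitted
[sgo] — σ1 onset /sg/ (2C), coda /∅/ ok → permitted
Permitted: [bbo], [ki], [nto.sa], [ksa], [zu], [sgo] → 6.

6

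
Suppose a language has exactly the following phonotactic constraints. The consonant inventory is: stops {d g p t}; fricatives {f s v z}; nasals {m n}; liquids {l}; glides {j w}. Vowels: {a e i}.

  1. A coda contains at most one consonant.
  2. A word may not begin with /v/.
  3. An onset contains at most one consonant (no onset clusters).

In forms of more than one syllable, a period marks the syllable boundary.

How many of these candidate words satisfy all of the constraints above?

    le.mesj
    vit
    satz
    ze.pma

le.mesj — violates constraint 1: syllable 2 coda /sj/ has 2 consonants (> 1) → phonotactically illegal
vit — violates constraint 2: word begins with /v/ → phonotactically illegal
satz — violates constraint 1: syllable 1 coda /tz/ has 2 consonants (> 1) → phonotactically illegal
ze.pma — violates constraint 3: syllable 2 onset /pm/ has 2 consonants (> 1) → phonotactically illegal
No form is phonotactically legal → 0.

0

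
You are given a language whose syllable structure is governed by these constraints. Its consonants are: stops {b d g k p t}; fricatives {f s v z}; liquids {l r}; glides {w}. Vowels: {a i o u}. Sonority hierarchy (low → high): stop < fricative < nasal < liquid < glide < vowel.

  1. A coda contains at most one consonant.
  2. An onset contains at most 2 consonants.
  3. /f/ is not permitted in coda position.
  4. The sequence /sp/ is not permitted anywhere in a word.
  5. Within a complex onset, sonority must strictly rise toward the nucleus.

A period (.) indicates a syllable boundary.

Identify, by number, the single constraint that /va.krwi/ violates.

2

/va.krwi/: syllable 2 onset /krw/ has 3 consonants (> 2).
This is a violation of constraint 2: "An onset contains at most 2 consonants."
The remaining constraints (1, 3, 4, 5) are satisfied.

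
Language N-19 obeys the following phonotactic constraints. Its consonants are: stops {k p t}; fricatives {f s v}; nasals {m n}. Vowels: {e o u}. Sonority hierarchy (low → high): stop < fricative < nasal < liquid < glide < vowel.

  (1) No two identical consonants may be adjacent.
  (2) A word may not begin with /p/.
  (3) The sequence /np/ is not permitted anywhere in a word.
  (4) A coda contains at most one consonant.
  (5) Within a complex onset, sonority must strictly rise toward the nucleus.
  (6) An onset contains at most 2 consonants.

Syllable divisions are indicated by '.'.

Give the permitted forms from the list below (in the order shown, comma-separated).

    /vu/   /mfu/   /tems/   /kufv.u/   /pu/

/vu/ — σ1 onset /v/, coda /∅/ ok → permitted
/mfu/ — violates constraint 5: syllable 1 onset /mf/: /m/ (nasal, 3) → /f/ (fricative, 2) does not rise → not permitted
/tems/ — violates constraint 4: syllable 1 coda /ms/ has 2 consonants (> 1) → not permitted
/kufv.u/ — violates constraint 4: syllable 1 coda /fv/ has 2 consonants (> 1) → not permitted
/pu/ — violates constraint 2: word begins with /p/ → not permitted

/vu/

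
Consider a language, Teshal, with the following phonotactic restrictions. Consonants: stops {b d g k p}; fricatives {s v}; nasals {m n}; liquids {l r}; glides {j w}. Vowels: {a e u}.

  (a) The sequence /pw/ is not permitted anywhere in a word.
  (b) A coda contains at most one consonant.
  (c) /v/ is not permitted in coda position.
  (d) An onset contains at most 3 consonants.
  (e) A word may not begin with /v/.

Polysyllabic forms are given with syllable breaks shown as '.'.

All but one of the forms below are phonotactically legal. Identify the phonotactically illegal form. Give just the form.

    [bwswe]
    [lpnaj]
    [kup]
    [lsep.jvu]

[bwswe]

[bwswe] — violates constraint (d): syllable 1 onset /bwsw/ has 4 consonants (> 3) → phonotactically illegal
[lpnaj] — σ1 onset /lpn/ (3C), coda /j/ ok → phonotactically legal
[kup] — σ1 onset /k/, coda /p/ ok → phonotactically legal
[lsep.jvu] — σ1 onset /ls/ (2C), coda /p/ ok; σ2 onset /jv/ (2C), coda /∅/ ok → phonotactically legal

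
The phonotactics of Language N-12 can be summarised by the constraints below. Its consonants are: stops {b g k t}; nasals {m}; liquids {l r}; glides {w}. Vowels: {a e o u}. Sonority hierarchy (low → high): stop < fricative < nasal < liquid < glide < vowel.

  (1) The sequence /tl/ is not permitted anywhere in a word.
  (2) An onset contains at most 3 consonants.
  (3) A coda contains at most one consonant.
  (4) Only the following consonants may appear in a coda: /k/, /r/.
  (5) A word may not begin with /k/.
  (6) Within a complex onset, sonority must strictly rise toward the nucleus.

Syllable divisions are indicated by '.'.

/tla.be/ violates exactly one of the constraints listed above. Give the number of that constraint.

/tla.be/: contains banned sequence /tl/.
This is a violation of constraint 1: "The sequence /tl/ is not permitted anywhere in a word."
The remaining constraints (2, 3, 4, 5, 6) are satisfied.

1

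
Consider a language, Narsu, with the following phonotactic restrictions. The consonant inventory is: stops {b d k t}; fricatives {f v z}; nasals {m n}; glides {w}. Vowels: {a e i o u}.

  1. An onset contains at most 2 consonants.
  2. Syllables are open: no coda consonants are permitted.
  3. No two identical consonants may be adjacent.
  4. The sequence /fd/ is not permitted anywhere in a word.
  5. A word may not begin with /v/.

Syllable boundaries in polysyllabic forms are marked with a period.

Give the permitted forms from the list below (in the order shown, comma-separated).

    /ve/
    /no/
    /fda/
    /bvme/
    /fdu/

/ve/ — violates constraint 5: word begins with /v/ → not permitted
/no/ — σ1 onset /n/, coda /∅/ ok → permitted
/fda/ — violates constraint 4: contains banned sequence /fd/ → not permitted
/bvme/ — violates constraint 1: syllable 1 onset /bvm/ has 3 consonants (> 2) → not permitted
/fdu/ — violates constraint 4: contains banned sequence /fd/ → not permitted

/no/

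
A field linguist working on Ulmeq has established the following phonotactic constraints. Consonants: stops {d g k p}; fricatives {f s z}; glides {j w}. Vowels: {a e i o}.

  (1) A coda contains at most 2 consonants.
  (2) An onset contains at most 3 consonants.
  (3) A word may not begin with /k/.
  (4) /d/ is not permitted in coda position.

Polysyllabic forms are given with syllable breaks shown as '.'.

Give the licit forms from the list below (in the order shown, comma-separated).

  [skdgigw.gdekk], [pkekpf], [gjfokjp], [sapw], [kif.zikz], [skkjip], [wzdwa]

[sapw]

[skdgigw.gdekk] — violates constraint 2: syllable 1 onset /skdg/ has 4 consonants (> 3) → illicit
[pkekpf] — violates constraint 1: syllable 1 coda /kpf/ has 3 consonants (> 2) → illicit
[gjfokjp] — violates constraint 1: syllable 1 coda /kjp/ has 3 consonants (> 2) → illicit
[sapw] — σ1 onset /s/, coda /pw/ (2C) ok → licit
[kif.zikz] — violates constraint 3: word begins with /k/ → illicit
[skkjip] — violates constraint 2: syllable 1 onset /skkj/ has 4 consonants (> 3) → illicit
[wzdwa] — violates constraint 2: syllable 1 onset /wzdw/ has 4 consonants (> 3) → illicit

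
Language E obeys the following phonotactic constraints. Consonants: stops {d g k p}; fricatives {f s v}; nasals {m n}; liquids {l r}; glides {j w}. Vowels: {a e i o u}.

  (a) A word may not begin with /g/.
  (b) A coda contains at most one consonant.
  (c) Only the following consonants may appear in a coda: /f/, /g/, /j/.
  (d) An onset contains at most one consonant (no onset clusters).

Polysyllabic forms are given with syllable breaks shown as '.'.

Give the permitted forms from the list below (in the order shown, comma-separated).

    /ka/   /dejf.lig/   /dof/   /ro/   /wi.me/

/ka/, /dof/, /ro/, /wi.me/

/ka/ — σ1 onset /k/, coda /∅/ ok → permitted
/dejf.lig/ — violates constraint (b): syllable 1 coda /jf/ has 2 consonants (> 1) → not permitted
/dof/ — σ1 onset /d/, coda /f/ ok → permitted
/ro/ — σ1 onset /r/, coda /∅/ ok → permitted
/wi.me/ — σ1 onset /w/, coda /∅/ ok; σ2 onset /m/, coda /∅/ ok → permitted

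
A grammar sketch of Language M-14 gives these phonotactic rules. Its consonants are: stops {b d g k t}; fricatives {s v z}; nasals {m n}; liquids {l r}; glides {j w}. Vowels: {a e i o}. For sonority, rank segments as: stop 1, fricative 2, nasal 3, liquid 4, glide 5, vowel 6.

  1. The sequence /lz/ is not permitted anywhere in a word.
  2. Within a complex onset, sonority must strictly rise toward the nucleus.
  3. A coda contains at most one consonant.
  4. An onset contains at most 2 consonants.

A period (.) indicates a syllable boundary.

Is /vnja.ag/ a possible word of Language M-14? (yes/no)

no

/vnja.ag/ — violates constraint 4: syllable 1 onset /vnj/ has 3 consonants (> 2) → illicit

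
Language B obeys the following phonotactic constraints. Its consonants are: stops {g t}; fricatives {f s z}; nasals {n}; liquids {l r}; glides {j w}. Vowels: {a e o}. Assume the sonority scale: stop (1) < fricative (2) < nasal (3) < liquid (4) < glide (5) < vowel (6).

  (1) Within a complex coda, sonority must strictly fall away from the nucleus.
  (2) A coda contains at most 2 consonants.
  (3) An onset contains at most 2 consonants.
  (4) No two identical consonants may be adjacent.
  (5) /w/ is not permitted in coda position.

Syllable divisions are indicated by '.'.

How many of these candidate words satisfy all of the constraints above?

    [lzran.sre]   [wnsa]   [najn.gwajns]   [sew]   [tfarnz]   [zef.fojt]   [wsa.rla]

[lzran.sre] — violates constraint 3: syllable 1 onset /lzr/ has 3 consonants (> 2) → ill-formed
[wnsa] — violates constraint 3: syllable 1 onset /wns/ has 3 consonants (> 2) → ill-formed
[najn.gwajns] — violates constraint 2: syllable 2 coda /jns/ has 3 consonants (> 2) → ill-formed
[sew] — violates constraint 5: syllable 1 coda contains /w/ → ill-formed
[tfarnz] — violates constraint 2: syllable 1 coda /rnz/ has 3 consonants (> 2) → ill-formed
[zef.fojt] — violates constraint 4: adjacent identical consonants /ff/ → ill-formed
[wsa.rla] — σ1 onset /ws/ (2C), coda /∅/ ok; σ2 onset /rl/ (2C), coda /∅/ ok → well-formed
Well-formed: [wsa.rla] → 1.

1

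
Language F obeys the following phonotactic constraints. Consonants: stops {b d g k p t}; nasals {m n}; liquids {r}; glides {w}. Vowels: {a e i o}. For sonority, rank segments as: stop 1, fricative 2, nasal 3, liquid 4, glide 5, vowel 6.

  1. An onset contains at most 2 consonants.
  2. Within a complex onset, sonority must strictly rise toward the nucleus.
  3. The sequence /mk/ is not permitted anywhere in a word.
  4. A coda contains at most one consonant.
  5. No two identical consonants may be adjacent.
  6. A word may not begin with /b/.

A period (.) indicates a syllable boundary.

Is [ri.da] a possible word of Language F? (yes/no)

[ri.da] — σ1 onset /r/, coda /∅/ ok; σ2 onset /d/, coda /∅/ ok → phonotactically legal

yes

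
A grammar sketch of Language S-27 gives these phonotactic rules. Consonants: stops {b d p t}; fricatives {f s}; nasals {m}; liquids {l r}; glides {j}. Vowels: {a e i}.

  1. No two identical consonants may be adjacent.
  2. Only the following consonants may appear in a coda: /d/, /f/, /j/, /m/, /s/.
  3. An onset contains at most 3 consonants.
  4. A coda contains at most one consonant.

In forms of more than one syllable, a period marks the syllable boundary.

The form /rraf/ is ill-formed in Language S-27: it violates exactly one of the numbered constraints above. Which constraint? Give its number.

1

/rraf/: adjacent identical consonants /rr/.
This is a violation of constraint 1: "No two identical consonants may be adjacent."
The remaining constraints (2, 3, 4) are satisfied.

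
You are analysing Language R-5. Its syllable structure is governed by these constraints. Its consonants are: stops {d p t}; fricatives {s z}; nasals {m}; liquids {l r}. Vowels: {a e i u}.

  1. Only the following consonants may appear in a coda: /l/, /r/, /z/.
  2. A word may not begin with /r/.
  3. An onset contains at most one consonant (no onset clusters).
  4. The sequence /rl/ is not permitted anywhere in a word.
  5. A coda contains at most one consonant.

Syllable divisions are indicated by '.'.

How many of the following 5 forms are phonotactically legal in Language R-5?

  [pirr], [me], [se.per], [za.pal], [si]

[pirr] — violates constraint 5: syllable 1 coda /rr/ has 2 consonants (> 1) → phonotactically illegal
[me] — σ1 onset /m/, coda /∅/ ok → phonotactically legal
[se.per] — σ1 onset /s/, coda /∅/ ok; σ2 onset /p/, coda /r/ ok → phonotactically legal
[za.pal] — σ1 onset /z/, coda /∅/ ok; σ2 onset /p/, coda /l/ ok → phonotactically legal
[si] — σ1 onset /s/, coda /∅/ ok → phonotactically legal
Phonotactically legal: [me], [se.per], [za.pal], [si] → 4.

4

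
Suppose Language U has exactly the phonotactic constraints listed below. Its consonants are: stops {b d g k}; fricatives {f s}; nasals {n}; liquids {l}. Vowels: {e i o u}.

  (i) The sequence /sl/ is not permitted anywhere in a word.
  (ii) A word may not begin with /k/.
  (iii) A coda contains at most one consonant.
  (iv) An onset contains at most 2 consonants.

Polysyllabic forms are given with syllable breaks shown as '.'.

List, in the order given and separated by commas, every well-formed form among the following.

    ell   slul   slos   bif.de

ell — violates constraint (iii): syllable 1 coda /ll/ has 2 consonants (> 1) → ill-formed
slul — violates constraint (i): contains banned sequence /sl/ → ill-formed
slos — violates constraint (i): contains banned sequence /sl/ → ill-formed
bif.de — σ1 onset /b/, coda /f/ ok; σ2 onset /d/, coda /∅/ ok → well-formed

bif.de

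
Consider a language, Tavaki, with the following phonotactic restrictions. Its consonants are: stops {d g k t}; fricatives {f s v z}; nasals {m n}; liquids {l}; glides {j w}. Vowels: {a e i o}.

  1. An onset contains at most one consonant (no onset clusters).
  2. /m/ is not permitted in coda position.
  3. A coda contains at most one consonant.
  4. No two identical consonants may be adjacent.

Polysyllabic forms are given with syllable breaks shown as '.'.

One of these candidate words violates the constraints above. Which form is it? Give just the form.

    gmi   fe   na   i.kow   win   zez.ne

gmi

gmi — violates constraint 1: syllable 1 onset /gm/ has 2 consonants (> 1) → illicit
fe — σ1 onset /f/, coda /∅/ ok → licit
na — σ1 onset /n/, coda /∅/ ok → licit
i.kow — σ1 onset /∅/, coda /∅/ ok; σ2 onset /k/, coda /w/ ok → licit
win — σ1 onset /w/, coda /n/ ok → licit
zez.ne — σ1 onset /z/, coda /z/ ok; σ2 onset /n/, coda /∅/ ok → licit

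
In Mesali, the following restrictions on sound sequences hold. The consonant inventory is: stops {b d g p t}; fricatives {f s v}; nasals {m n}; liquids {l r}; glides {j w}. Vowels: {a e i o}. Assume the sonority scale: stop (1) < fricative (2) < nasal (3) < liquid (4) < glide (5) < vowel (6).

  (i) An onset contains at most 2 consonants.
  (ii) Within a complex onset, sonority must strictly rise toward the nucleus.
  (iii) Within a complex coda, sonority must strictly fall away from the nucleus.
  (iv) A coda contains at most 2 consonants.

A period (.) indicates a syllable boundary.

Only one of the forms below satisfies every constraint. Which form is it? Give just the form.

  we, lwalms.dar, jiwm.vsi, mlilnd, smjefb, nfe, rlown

we — σ1 onset /w/, coda /∅/ ok → well-formed
lwalms.dar — violates constraint (iv): syllable 1 coda /lms/ has 3 consonants (> 2) → ill-formed
jiwm.vsi — violates constraint (ii): syllable 2 onset /vs/: /v/ (fricative, 2) → /s/ (fricative, 2) does not rise → ill-formed
mlilnd — violates constraint (iv): syllable 1 coda /lnd/ has 3 consonants (> 2) → ill-formed
smjefb — violates constraint (i): syllable 1 onset /smj/ has 3 consonants (> 2) → ill-formed
nfe — violates constraint (ii): syllable 1 onset /nf/: /n/ (nasal, 3) → /f/ (fricative, 2) does not rise → ill-formed
rlown — violates constraint (ii): syllable 1 onset /rl/: /r/ (liquid, 4) → /l/ (liquid, 4) does not rise → ill-formed

we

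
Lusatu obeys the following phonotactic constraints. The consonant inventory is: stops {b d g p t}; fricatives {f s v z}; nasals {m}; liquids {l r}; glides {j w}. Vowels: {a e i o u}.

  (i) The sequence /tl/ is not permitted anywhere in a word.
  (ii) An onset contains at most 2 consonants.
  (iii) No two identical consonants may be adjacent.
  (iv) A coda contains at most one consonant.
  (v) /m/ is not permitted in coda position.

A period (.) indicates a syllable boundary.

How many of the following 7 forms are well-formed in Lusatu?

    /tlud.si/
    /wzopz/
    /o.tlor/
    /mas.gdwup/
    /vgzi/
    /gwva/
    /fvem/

0

/tlud.si/ — violates constraint (i): contains banned sequence /tl/ → ill-formed
/wzopz/ — violates constraint (iv): syllable 1 coda /pz/ has 2 consonants (> 1) → ill-formed
/o.tlor/ — violates constraint (i): contains banned sequence /tl/ → ill-formed
/mas.gdwup/ — violates constraint (ii): syllable 2 onset /gdw/ has 3 consonants (> 2) → ill-formed
/vgzi/ — violates constraint (ii): syllable 1 onset /vgz/ has 3 consonants (> 2) → ill-formed
/gwva/ — violates constraint (ii): syllable 1 onset /gwv/ has 3 consonants (> 2) → ill-formed
/fvem/ — violates constraint (v): syllable 1 coda contains /m/ → ill-formed
No form is well-formed → 0.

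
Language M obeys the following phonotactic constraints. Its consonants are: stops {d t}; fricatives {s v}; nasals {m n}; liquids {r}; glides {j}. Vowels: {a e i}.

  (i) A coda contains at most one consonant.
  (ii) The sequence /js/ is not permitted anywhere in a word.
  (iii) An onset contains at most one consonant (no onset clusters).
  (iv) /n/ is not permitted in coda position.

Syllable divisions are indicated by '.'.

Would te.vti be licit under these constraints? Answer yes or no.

te.vti — violates constraint (iii): syllable 2 onset /vt/ has 2 consonants (> 1) → illicit

no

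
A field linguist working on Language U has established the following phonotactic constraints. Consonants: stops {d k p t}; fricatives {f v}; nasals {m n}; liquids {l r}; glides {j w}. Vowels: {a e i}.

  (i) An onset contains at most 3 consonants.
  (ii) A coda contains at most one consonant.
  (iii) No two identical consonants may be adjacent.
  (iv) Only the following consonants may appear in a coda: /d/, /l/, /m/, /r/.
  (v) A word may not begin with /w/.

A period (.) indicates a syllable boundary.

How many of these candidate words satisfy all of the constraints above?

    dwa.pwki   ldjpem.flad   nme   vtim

3

dwa.pwki — σ1 onset /dw/ (2C), coda /∅/ ok; σ2 onset /pwk/ (3C), coda /∅/ ok → phonotactically legal
ldjpem.flad — violates constraint (i): syllable 1 onset /ldjp/ has 4 consonants (> 3) → phonotactically illegal
nme — σ1 onset /nm/ (2C), coda /∅/ ok → phonotactically legal
vtim — σ1 onset /vt/ (2C), coda /m/ ok → phonotactically legal
Phonotactically legal: dwa.pwki, nme, vtim → 3.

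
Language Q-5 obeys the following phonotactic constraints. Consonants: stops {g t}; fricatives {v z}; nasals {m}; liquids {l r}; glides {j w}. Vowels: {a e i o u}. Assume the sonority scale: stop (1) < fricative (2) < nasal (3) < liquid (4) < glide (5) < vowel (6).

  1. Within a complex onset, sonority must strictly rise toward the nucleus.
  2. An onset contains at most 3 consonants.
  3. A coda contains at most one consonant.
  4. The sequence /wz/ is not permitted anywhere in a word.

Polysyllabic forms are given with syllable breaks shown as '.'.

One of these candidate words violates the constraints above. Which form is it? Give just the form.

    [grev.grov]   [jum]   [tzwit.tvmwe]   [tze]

[grev.grov] — σ1 onset /gr/ (1→4 rises), coda /v/ ok; σ2 onset /gr/ (1→4 rises), coda /v/ ok → permitted
[jum] — σ1 onset /j/, coda /m/ ok → permitted
[tzwit.tvmwe] — violates constraint 2: syllable 2 onset /tvmw/ has 4 consonants (> 3) → not permitted
[tze] — σ1 onset /tz/ (1→2 rises), coda /∅/ ok → permitted

[tzwit.tvmwe]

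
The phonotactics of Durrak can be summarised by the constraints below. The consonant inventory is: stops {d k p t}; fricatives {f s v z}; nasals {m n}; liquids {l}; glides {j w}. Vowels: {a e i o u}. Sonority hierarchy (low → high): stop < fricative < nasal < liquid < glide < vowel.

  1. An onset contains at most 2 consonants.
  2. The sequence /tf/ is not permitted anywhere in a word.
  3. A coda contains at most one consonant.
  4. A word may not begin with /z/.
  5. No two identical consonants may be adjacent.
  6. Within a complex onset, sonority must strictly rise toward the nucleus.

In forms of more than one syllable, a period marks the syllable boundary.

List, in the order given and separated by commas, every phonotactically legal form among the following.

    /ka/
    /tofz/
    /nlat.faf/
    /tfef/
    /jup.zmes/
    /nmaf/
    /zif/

/ka/, /jup.zmes/

/ka/ — σ1 onset /k/, coda /∅/ ok → phonotactically legal
/tofz/ — violates constraint 3: syllable 1 coda /fz/ has 2 consonants (> 1) → phonotactically illegal
/nlat.faf/ — violates constraint 2: contains banned sequence /tf/ → phonotactically illegal
/tfef/ — violates constraint 2: contains banned sequence /tf/ → phonotactically illegal
/jup.zmes/ — σ1 onset /j/, coda /p/ ok; σ2 onset /zm/ (2→3 rises), coda /s/ ok → phonotactically legal
/nmaf/ — violates constraint 6: syllable 1 onset /nm/: /n/ (nasal, 3) → /m/ (nasal, 3) does not rise → phonotactically illegal
/zif/ — violates constraint 4: word begins with /z/ → phonotactically illegal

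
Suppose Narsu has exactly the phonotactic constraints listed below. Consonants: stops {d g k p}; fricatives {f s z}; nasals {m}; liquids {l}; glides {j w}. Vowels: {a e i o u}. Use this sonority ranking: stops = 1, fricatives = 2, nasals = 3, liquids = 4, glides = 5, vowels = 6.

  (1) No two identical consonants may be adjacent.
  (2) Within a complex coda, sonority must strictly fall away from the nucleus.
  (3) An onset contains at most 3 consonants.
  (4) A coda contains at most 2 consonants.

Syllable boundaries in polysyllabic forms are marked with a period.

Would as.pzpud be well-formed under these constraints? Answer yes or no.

yes

as.pzpud — σ1 onset /∅/, coda /s/ ok; σ2 onset /pzp/ (3C), coda /d/ ok → well-formed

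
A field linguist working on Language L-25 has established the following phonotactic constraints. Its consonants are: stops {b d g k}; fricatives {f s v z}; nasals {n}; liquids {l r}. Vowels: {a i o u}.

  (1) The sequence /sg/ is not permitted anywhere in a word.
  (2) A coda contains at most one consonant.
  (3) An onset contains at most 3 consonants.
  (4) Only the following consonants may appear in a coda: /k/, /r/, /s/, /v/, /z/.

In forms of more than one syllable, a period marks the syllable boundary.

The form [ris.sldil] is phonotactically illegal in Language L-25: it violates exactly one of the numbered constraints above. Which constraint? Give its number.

[ris.sldil]: syllable 2 coda contains /l/, which is not a licensed coda consonant.
This is a violation of constraint 4: "Only the following consonants may appear in a coda: /k/, /r/, /s/, /v/, /z/."
The remaining constraints (1, 2, 3) are satisfied.

4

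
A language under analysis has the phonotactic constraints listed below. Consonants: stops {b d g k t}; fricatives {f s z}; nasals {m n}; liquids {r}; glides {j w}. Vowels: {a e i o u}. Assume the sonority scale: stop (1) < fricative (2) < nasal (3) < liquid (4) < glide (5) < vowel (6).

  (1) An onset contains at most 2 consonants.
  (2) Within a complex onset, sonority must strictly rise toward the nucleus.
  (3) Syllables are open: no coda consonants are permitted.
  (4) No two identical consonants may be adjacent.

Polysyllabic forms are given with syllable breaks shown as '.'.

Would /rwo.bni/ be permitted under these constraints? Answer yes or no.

/rwo.bni/ — σ1 onset /rw/ (4→5 rises), coda /∅/ ok; σ2 onset /bn/ (1→3 rises), coda /∅/ ok → permitted

yes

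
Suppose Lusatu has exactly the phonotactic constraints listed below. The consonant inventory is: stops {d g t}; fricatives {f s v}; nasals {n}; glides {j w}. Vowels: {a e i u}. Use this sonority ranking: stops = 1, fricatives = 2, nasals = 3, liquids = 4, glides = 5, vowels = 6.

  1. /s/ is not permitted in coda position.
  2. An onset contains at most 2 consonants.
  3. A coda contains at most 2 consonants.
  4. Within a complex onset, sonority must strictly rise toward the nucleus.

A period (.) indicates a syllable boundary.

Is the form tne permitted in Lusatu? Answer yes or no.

tne — σ1 onset /tn/ (1→3 rises), coda /∅/ ok → permitted

yes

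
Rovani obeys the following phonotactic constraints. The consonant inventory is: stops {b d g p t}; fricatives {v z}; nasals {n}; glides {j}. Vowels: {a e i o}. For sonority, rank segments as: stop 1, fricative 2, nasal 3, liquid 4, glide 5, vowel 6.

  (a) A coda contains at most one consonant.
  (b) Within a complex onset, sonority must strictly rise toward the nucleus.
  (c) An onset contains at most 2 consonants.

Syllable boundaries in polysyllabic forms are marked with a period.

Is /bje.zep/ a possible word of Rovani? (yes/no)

yes

/bje.zep/ — σ1 onset /bj/ (1→5 rises), coda /∅/ ok; σ2 onset /z/, coda /p/ ok → licit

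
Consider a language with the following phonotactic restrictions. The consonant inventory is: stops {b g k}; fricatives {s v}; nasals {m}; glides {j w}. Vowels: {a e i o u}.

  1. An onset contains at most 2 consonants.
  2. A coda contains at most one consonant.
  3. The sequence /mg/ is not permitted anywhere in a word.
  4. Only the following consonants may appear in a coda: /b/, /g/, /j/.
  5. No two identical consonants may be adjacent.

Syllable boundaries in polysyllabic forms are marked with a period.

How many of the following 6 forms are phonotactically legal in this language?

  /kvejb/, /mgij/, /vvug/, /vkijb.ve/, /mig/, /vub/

2

/kvejb/ — violates constraint 2: syllable 1 coda /jb/ has 2 consonants (> 1) → phonotactically illegal
/mgij/ — violates constraint 3: contains banned sequence /mg/ → phonotactically illegal
/vvug/ — violates constraint 5: adjacent identical consonants /vv/ → phonotactically illegal
/vkijb.ve/ — violates constraint 2: syllable 1 coda /jb/ has 2 consonants (> 1) → phonotactically illegal
/mig/ — σ1 onset /m/, coda /g/ ok → phonotactically legal
/vub/ — σ1 onset /v/, coda /b/ ok → phonotactically legal
Phonotactically legal: /mig/, /vub/ → 2.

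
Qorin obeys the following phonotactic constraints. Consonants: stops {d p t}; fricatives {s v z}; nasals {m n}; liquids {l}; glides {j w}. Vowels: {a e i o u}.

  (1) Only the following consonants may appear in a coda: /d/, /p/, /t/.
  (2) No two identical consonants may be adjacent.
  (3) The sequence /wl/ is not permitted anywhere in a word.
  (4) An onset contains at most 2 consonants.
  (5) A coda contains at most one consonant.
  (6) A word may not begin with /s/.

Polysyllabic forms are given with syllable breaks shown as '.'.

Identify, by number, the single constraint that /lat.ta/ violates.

2

/lat.ta/: adjacent identical consonants /tt/.
This is a violation of constraint 2: "No two identical consonants may be adjacent."
The remaining constraints (1, 3, 4, 5, 6) are satisfied.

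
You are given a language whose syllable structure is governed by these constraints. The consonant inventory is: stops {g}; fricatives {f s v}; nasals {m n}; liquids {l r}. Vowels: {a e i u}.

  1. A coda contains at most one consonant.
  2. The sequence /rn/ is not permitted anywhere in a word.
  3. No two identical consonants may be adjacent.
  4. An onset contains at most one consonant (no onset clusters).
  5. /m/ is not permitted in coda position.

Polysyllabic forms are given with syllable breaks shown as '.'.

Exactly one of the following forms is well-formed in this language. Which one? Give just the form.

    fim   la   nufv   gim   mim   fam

fim — violates constraint 5: syllable 1 coda contains /m/ → ill-formed
la — σ1 onset /l/, coda /∅/ ok → well-formed
nufv — violates constraint 1: syllable 1 coda /fv/ has 2 consonants (> 1) → ill-formed
gim — violates constraint 5: syllable 1 coda contains /m/ → ill-formed
mim — violates constraint 5: syllable 1 coda contains /m/ → ill-formed
fam — violates constraint 5: syllable 1 coda contains /m/ → ill-formed

la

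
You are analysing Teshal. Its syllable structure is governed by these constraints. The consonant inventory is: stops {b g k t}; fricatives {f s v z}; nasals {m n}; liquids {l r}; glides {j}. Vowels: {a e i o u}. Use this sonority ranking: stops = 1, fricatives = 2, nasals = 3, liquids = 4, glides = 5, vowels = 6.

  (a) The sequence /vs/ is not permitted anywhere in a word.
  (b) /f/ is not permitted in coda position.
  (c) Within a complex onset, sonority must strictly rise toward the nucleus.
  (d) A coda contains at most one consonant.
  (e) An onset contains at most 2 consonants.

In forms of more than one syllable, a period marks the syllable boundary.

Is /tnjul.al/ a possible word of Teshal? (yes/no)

no

/tnjul.al/ — violates constraint (e): syllable 1 onset /tnj/ has 3 consonants (> 2) → illicit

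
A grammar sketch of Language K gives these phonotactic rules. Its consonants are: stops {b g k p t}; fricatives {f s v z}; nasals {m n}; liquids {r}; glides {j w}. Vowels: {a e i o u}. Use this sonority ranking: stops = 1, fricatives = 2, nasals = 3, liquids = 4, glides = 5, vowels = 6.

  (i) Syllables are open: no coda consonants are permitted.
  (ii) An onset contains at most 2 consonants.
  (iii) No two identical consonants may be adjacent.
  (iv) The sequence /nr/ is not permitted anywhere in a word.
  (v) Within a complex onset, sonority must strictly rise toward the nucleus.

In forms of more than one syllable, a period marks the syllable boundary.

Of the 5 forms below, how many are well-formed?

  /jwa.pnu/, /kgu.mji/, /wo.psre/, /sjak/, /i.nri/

/jwa.pnu/ — violates constraint (v): syllable 1 onset /jw/: /j/ (glide, 5) → /w/ (glide, 5) does not rise → ill-formed
/kgu.mji/ — violates constraint (v): syllable 1 onset /kg/: /k/ (stop, 1) → /g/ (stop, 1) does not rise → ill-formed
/wo.psre/ — violates constraint (ii): syllable 2 onset /psr/ has 3 consonants (> 2) → ill-formed
/sjak/ — violates constraint (i): syllable 1 coda /k/ has 1 consonant (> 0) → ill-formed
/i.nri/ — violates constraint (iv): contains banned sequence /nr/ → ill-formed
No form is well-formed → 0.

0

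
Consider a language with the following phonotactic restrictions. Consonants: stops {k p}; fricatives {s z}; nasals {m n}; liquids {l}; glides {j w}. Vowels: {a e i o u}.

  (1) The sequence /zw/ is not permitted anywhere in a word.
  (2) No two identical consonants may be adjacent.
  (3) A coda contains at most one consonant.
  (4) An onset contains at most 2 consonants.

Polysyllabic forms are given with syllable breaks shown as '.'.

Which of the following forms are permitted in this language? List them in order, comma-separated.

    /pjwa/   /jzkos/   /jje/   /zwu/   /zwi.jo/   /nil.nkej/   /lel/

/pjwa/ — violates constraint 4: syllable 1 onset /pjw/ has 3 consonants (> 2) → not permitted
/jzkos/ — violates constraint 4: syllable 1 onset /jzk/ has 3 consonants (> 2) → not permitted
/jje/ — violates constraint 2: adjacent identical consonants /jj/ → not permitted
/zwu/ — violates constraint 1: contains banned sequence /zw/ → not permitted
/zwi.jo/ — violates constraint 1: contains banned sequence /zw/ → not permitted
/nil.nkej/ — σ1 onset /n/, coda /l/ ok; σ2 onset /nk/ (2C), coda /j/ ok → permitted
/lel/ — σ1 onset /l/, coda /l/ ok → permitted

/nil.nkej/, /lel/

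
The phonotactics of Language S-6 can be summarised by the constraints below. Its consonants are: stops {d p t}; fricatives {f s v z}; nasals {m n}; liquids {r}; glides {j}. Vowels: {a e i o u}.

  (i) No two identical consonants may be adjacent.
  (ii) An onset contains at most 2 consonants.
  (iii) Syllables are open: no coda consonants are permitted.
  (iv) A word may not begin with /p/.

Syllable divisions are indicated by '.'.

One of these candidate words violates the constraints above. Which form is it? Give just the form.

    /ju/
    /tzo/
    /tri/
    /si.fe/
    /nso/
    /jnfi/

/ju/ — σ1 onset /j/, coda /∅/ ok → permitted
/tzo/ — σ1 onset /tz/ (2C), coda /∅/ ok → permitted
/tri/ — σ1 onset /tr/ (2C), coda /∅/ ok → permitted
/si.fe/ — σ1 onset /s/, coda /∅/ ok; σ2 onset /f/, coda /∅/ ok → permitted
/nso/ — σ1 onset /ns/ (2C), coda /∅/ ok → permitted
/jnfi/ — violates constraint (ii): syllable 1 onset /jnf/ has 3 consonants (> 2) → not permitted

/jnfi/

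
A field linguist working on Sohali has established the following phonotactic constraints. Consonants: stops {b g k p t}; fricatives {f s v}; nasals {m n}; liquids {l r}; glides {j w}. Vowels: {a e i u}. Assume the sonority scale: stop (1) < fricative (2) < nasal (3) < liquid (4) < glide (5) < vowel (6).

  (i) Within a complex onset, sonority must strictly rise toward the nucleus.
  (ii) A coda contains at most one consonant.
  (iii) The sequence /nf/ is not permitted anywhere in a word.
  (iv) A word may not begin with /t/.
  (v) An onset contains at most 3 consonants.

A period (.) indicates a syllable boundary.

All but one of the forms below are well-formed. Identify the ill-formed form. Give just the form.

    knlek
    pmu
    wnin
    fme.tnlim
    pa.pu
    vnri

knlek — σ1 onset /knl/ (1→3→4 rises), coda /k/ ok → well-formed
pmu — σ1 onset /pm/ (1→3 rises), coda /∅/ ok → well-formed
wnin — violates constraint (i): syllable 1 onset /wn/: /w/ (glide, 5) → /n/ (nasal, 3) does not rise → ill-formed
fme.tnlim — σ1 onset /fm/ (2→3 rises), coda /∅/ ok; σ2 onset /tnl/ (1→3→4 rises), coda /m/ ok → well-formed
pa.pu — σ1 onset /p/, coda /∅/ ok; σ2 onset /p/, coda /∅/ ok → well-formed
vnri — σ1 onset /vnr/ (2→3→4 rises), coda /∅/ ok → well-formed

wnin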